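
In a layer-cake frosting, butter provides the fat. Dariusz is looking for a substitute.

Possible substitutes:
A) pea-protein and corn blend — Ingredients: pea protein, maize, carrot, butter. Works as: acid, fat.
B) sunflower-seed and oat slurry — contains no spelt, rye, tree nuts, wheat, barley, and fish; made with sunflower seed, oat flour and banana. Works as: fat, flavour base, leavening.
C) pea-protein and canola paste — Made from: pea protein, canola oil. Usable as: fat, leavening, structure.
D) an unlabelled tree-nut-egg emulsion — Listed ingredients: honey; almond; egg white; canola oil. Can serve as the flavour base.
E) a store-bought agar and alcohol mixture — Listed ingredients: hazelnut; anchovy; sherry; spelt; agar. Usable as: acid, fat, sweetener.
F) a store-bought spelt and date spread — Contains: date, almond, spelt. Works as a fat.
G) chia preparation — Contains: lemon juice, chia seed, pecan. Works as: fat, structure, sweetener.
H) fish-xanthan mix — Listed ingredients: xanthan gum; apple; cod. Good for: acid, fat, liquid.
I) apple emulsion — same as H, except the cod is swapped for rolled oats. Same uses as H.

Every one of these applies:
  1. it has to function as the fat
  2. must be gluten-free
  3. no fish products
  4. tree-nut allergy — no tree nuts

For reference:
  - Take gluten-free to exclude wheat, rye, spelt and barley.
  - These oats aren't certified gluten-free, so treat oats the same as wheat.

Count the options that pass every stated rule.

2

A: gluten-free, no fish — valid
B: has oat flour, so not gluten-free — no
C: only pea protein and canola oil; none excluded — OK
D: not usable as a fat; has almond, so not tree-nut-free — out
E: has spelt, so not gluten-free; has hazelnut, so not tree-nut-free (and 1 more) — reject
F: has spelt, so not gluten-free; has almond, so not tree-nut-free — no
G: has pecan, so not tree-nut-free — no
H: has cod, so not fish-free — reject
I: has rolled oats, so not gluten-free — out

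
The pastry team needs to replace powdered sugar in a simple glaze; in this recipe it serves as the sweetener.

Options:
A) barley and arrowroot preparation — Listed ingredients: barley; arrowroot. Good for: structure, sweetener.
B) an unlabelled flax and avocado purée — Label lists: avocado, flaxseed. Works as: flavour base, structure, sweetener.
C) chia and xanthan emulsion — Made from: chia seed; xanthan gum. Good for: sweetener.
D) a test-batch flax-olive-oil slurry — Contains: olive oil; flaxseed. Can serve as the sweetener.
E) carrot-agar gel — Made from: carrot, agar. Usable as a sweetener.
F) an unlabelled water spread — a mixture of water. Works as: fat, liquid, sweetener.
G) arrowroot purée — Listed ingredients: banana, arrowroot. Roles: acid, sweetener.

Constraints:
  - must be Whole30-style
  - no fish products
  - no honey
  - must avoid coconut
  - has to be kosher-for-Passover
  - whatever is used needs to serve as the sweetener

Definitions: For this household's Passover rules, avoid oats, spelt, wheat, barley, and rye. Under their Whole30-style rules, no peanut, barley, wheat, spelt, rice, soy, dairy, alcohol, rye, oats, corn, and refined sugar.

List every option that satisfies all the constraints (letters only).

B, C, D, E, F, G

A: has barley, so not kosher-for-Passover; has barley, so not Whole30-style — reject
B: all constraints satisfied — OK
C: works as a sweetener, no honey, Whole30-style — keep
D: only olive oil and flaxseed; none excluded — keep
E: works as a sweetener, no coconut, no honey — OK
F: every rule checks out — OK
G: works as a sweetener, no coconut, no honey — keep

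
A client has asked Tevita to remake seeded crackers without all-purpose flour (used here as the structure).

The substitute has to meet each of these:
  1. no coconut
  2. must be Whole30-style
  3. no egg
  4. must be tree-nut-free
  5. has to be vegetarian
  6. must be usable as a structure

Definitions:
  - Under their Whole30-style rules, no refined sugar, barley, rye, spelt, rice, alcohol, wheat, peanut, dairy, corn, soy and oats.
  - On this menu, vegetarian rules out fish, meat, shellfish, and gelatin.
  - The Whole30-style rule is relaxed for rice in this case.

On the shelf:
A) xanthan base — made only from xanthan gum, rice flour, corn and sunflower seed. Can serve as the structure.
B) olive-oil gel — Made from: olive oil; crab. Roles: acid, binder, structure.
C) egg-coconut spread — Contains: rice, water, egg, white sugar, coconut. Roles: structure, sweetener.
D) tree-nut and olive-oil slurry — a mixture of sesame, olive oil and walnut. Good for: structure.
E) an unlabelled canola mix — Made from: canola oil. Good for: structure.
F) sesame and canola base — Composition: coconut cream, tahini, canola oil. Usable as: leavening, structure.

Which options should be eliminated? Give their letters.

A: has corn, so not Whole30-style — out
B: has crab, so not vegetarian — reject
C: has white sugar, so not Whole30-style; has egg, so not egg-free (and 1 more) — reject
D: has walnut, so not tree-nut-free — out
E: only canola oil; none excluded — keep
F: has coconut cream, so not coconut-free — out

A, B, C, D, F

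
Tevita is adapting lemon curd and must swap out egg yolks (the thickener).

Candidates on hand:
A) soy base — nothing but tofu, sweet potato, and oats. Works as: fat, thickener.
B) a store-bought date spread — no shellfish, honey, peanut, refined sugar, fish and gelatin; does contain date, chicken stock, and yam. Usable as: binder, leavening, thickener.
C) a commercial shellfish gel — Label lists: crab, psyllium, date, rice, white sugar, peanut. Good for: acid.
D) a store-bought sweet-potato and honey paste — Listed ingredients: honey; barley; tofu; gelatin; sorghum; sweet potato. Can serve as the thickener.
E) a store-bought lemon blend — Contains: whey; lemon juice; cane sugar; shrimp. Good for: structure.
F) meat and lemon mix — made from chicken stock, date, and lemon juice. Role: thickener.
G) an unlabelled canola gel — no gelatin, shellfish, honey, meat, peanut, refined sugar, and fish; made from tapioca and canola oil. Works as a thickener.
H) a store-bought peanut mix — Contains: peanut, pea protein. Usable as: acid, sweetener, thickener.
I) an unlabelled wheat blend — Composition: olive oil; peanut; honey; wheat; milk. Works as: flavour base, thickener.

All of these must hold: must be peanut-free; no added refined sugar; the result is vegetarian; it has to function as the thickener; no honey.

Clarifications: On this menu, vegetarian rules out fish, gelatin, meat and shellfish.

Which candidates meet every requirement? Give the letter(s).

A, G

A: only oats, tofu, and sweet potato; none excluded — keep
B: has chicken stock, so not vegetarian — out
C: not usable as a thickener; has crab, so not vegetarian (and 2 more) — out
D: has gelatin, so not vegetarian; has honey, so not honey-free — no
E: not usable as a thickener; has shrimp, so not vegetarian (and 1 more) — no
F: has chicken stock, so not vegetarian — out
G: no honey, vegetarian — OK
H: has peanut, so not peanut-free — out
I: has peanut, so not peanut-free; has honey, so not honey-free — no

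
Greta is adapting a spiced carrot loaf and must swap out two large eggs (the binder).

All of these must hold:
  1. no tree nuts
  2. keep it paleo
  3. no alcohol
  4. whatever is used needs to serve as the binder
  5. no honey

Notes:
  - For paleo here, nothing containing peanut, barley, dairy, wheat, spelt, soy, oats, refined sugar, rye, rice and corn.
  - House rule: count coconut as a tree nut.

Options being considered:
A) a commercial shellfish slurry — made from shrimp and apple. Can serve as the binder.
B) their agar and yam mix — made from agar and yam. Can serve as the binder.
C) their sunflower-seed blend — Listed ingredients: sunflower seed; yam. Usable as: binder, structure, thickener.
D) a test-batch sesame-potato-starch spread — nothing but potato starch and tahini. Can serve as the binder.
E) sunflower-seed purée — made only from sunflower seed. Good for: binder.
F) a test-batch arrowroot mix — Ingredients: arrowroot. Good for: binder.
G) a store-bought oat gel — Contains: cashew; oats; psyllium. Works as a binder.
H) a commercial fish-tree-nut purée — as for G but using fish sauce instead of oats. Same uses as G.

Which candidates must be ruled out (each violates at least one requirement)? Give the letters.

A: works as a binder, no honey, paleo — valid
B: only yam and agar; none excluded — keep
C: no honey, tree-nut-free — keep
D: every rule checks out — keep
E: only sunflower seed; none excluded — valid
F: every rule checks out — keep
G: has oats, so not paleo; has cashew, so not tree-nut-free — out
H: has cashew, so not tree-nut-free — reject

G, H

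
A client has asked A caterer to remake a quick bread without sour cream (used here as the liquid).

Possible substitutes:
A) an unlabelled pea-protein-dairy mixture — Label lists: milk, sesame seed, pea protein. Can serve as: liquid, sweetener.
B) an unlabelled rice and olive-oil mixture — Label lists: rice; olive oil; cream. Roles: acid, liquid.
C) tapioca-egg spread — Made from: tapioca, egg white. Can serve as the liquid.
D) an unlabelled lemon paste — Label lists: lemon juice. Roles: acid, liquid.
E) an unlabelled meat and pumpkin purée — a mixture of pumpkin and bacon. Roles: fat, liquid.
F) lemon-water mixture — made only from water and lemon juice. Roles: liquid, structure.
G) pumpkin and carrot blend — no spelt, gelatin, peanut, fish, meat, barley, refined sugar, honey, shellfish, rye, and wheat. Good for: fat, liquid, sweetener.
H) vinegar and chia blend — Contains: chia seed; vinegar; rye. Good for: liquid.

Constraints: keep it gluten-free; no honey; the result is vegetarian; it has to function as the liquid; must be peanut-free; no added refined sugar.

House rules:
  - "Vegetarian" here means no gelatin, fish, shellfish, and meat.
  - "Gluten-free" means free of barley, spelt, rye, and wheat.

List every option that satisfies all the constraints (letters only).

A, B, C, D, F, G

A: nothing on the exclusion list — keep
B: every rule checks out — valid
C: all constraints satisfied — valid
D: no refined sugar, vegetarian — OK
E: has bacon, so not vegetarian — out
F: works as a liquid, gluten-free, no refined sugar — OK
G: vegetarian, no peanut — keep
H: has rye, so not gluten-free — reject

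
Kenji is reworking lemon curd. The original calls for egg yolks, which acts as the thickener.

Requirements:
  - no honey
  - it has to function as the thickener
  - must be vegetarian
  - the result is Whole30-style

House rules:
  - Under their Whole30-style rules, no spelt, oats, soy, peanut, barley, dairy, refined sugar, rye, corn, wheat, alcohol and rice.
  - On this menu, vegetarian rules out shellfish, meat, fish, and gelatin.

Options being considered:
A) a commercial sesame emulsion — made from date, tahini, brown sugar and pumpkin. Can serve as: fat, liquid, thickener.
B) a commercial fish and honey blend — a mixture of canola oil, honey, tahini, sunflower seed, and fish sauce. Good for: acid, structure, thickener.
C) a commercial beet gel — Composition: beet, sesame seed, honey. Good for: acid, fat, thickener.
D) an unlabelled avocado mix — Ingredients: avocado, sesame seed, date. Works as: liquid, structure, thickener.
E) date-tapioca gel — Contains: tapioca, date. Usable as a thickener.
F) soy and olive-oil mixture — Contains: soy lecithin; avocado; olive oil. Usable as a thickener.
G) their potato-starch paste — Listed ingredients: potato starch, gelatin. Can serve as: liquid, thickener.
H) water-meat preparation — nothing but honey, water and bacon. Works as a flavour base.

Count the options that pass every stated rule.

2

A: has brown sugar, so not Whole30-style — reject
B: has fish sauce, so not vegetarian; has honey, so not honey-free — reject
C: has honey, so not honey-free — out
D: only sesame seed, date and avocado; none excluded — OK
E: every rule checks out — valid
F: has soy lecithin, so not Whole30-style — reject
G: has gelatin, so not vegetarian — reject
H: not usable as a thickener; has bacon, so not vegetarian (and 1 more) — reject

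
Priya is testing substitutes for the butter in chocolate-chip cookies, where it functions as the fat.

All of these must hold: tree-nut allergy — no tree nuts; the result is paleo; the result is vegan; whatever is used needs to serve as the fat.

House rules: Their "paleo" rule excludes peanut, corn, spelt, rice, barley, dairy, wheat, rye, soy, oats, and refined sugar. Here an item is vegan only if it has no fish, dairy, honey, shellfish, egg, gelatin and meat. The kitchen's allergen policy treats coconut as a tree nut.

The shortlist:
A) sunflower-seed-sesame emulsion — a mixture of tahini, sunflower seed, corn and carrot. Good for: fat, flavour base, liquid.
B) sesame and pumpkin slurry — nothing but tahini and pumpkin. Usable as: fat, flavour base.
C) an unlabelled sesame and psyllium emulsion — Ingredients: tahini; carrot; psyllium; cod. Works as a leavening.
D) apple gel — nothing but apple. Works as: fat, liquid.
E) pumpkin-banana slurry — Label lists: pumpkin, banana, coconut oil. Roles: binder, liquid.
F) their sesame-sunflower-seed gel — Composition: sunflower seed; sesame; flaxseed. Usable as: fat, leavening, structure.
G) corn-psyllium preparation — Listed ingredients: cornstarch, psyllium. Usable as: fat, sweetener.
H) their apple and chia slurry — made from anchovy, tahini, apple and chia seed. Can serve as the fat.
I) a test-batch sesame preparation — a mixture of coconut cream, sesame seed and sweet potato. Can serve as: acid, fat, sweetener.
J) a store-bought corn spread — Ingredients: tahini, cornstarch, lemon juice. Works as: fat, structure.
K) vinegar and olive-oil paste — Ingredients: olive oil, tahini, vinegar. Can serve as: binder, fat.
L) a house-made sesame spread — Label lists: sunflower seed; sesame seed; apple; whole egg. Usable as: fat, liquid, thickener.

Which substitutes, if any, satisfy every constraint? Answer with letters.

A: has corn, so not paleo — no
B: only tahini and pumpkin; none excluded — valid
C: not usable as a fat; has cod, so not vegan — out
D: all constraints satisfied — valid
E: not usable as a fat; has coconut oil, so not tree-nut-free — out
F: only sesame, sunflower seed and flaxseed; none excluded — OK
G: has cornstarch, so not paleo — out
H: has anchovy, so not vegan — out
I: has coconut cream, so not tree-nut-free — reject
J: has cornstarch, so not paleo — reject
K: every rule checks out — valid
L: has whole egg, so not vegan — out

B, D, F, K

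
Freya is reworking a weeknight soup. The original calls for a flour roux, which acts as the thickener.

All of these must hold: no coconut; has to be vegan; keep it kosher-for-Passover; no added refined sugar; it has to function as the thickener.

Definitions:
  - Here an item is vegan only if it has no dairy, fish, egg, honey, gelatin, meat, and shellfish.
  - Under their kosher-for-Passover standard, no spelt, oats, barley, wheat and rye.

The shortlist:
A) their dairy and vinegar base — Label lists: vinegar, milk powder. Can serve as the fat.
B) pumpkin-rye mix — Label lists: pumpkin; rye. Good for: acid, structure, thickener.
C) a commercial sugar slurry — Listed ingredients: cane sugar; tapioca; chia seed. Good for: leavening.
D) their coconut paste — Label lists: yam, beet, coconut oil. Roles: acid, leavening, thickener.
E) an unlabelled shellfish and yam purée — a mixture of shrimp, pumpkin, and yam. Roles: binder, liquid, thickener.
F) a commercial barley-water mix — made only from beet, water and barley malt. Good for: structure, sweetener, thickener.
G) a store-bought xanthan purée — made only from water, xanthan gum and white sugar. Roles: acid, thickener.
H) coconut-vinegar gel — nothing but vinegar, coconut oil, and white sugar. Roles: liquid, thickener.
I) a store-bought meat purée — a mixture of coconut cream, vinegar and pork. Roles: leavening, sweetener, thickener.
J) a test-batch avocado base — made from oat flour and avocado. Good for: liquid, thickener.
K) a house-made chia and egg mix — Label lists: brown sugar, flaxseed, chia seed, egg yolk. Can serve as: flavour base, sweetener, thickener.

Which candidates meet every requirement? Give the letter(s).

A: not usable as a thickener; has milk powder, so not vegan — out
B: has rye, so not kosher-for-Passover — reject
C: not usable as a thickener; has cane sugar, so not no-added-sugar — reject
D: has coconut oil, so not coconut-free — reject
E: has shrimp, so not vegan — no
F: has barley malt, so not kosher-for-Passover — out
G: has white sugar, so not no-added-sugar — out
H: has white sugar, so not no-added-sugar; has coconut oil, so not coconut-free — reject
I: has pork, so not vegan; has coconut cream, so not coconut-free — reject
J: has oat flour, so not kosher-for-Passover — out
K: has egg yolk, so not vegan; has brown sugar, so not no-added-sugar — out

none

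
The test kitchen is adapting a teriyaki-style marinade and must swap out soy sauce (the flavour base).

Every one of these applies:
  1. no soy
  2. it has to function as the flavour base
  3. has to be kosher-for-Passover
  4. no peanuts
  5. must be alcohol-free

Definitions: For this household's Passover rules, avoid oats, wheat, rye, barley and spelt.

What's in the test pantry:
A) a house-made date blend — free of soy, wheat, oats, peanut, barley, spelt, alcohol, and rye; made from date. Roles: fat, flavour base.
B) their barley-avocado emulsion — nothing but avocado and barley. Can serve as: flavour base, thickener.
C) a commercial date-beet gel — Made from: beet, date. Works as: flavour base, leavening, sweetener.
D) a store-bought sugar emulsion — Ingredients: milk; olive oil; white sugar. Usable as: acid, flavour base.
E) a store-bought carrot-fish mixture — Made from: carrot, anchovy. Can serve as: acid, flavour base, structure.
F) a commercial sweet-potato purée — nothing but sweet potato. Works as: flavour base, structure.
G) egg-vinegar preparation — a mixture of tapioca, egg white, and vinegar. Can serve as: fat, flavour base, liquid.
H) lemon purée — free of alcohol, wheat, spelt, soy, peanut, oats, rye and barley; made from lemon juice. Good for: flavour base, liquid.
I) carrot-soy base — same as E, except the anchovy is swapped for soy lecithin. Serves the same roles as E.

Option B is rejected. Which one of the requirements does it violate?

usable as a flavour base: satisfied
kosher-for-Passover: has barley — fails
peanut-free: satisfied
soy-free: satisfied
alcohol-free: satisfied

kosher-for-Passover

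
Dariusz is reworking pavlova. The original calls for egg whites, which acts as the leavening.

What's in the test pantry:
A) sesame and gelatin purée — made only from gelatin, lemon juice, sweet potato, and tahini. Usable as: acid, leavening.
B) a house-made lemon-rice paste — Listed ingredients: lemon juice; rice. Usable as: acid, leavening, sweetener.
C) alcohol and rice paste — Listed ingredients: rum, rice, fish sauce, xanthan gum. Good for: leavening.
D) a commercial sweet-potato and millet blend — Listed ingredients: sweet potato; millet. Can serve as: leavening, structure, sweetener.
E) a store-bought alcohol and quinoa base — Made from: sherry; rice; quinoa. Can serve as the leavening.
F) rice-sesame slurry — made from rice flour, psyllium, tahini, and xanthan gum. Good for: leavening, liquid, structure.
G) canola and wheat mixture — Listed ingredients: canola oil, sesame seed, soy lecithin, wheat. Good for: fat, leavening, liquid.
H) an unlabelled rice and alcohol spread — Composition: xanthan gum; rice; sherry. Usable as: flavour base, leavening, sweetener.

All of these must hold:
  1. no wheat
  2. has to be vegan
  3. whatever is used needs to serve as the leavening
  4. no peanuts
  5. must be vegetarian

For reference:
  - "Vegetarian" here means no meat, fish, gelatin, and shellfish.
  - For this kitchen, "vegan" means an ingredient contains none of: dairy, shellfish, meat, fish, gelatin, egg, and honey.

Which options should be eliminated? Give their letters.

A, C, G

A: has gelatin, so not vegetarian; has gelatin, so not vegan — reject
B: only rice and lemon juice; none excluded — OK
C: has fish sauce, so not vegetarian; has fish sauce, so not vegan — out
D: only sweet potato and millet; none excluded — keep
E: nothing on the exclusion list — keep
F: works as a leavening, no wheat, vegetarian — keep
G: has wheat, so not wheat-free — reject
H: works as a leavening, vegan, no wheat — valid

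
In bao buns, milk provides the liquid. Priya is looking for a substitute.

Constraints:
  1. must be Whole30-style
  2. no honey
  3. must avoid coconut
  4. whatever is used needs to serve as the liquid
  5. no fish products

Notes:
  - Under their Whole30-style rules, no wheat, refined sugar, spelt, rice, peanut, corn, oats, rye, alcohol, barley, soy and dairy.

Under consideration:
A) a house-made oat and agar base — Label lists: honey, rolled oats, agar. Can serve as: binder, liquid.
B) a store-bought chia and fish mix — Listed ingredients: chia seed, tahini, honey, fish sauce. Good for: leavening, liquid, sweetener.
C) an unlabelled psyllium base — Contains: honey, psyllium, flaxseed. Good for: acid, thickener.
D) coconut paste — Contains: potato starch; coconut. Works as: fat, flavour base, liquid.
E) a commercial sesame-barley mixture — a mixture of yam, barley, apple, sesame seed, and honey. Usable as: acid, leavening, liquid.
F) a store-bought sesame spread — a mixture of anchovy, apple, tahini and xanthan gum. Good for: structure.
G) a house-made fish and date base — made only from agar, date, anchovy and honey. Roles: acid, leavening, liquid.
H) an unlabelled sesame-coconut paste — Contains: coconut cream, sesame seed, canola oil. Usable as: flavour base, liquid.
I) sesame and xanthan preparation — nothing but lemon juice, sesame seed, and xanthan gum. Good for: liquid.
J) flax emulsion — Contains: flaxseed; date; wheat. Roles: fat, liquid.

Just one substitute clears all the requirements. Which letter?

I

A: has rolled oats, so not Whole30-style; has honey, so not honey-free — no
B: has fish sauce, so not fish-free; has honey, so not honey-free — out
C: not usable as a liquid; has honey, so not honey-free — no
D: has coconut, so not coconut-free — no
E: has barley, so not Whole30-style; has honey, so not honey-free — no
F: not usable as a liquid; has anchovy, so not fish-free — reject
G: has anchovy, so not fish-free; has honey, so not honey-free — no
H: has coconut cream, so not coconut-free — no
I: nothing on the exclusion list — valid
J: has wheat, so not Whole30-style — reject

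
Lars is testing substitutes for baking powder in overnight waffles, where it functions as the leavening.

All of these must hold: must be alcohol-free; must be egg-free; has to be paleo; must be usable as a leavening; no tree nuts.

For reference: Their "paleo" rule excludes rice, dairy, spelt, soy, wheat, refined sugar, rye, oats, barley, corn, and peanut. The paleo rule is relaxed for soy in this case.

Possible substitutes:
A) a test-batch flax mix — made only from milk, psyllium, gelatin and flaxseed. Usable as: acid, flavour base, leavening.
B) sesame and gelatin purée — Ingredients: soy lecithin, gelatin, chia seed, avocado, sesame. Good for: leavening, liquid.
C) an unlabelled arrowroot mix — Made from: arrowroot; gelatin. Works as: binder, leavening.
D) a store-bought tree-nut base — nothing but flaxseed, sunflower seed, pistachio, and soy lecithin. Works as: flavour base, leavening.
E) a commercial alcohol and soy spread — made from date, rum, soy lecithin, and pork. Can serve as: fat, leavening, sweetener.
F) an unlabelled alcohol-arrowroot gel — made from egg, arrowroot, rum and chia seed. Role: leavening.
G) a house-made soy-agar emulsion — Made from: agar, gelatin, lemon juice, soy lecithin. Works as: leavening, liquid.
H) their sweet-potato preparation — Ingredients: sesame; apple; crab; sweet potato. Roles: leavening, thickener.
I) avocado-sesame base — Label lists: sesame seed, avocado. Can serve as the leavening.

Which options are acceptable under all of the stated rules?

B, C, G, H, I

A: has milk, so not paleo — out
B: soy is permitted under the paleo carve-out; nothing else excluded — valid
C: all constraints satisfied — keep
D: has pistachio, so not tree-nut-free — no
E: has rum, so not alcohol-free — out
F: has rum, so not alcohol-free; has egg, so not egg-free — no
G: soy is permitted under the paleo carve-out; nothing else excluded — OK
H: every rule checks out — keep
I: nothing on the exclusion list — OK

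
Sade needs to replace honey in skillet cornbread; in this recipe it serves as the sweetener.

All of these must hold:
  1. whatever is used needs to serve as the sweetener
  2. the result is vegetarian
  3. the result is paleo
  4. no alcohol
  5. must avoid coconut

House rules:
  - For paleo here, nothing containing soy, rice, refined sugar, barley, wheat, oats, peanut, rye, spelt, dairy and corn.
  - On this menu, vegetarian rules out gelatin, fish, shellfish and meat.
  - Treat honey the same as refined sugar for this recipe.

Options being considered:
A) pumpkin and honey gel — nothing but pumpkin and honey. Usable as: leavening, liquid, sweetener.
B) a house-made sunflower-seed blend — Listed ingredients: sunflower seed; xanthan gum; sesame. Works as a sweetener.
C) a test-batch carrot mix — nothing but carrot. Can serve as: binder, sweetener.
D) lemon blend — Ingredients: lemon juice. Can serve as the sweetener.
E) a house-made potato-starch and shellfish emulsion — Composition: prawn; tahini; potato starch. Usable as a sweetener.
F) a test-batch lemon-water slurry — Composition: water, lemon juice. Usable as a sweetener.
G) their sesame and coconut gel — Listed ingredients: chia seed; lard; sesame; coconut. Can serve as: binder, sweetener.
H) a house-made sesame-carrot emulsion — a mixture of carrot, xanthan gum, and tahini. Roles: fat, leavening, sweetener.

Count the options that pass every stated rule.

A: has honey, so not paleo — reject
B: every rule checks out — keep
C: all constraints satisfied — OK
D: only lemon juice; none excluded — OK
E: has prawn, so not vegetarian — reject
F: only lemon juice and water; none excluded — valid
G: has lard, so not vegetarian; has coconut, so not coconut-free — out
H: paleo, vegetarian — keep

5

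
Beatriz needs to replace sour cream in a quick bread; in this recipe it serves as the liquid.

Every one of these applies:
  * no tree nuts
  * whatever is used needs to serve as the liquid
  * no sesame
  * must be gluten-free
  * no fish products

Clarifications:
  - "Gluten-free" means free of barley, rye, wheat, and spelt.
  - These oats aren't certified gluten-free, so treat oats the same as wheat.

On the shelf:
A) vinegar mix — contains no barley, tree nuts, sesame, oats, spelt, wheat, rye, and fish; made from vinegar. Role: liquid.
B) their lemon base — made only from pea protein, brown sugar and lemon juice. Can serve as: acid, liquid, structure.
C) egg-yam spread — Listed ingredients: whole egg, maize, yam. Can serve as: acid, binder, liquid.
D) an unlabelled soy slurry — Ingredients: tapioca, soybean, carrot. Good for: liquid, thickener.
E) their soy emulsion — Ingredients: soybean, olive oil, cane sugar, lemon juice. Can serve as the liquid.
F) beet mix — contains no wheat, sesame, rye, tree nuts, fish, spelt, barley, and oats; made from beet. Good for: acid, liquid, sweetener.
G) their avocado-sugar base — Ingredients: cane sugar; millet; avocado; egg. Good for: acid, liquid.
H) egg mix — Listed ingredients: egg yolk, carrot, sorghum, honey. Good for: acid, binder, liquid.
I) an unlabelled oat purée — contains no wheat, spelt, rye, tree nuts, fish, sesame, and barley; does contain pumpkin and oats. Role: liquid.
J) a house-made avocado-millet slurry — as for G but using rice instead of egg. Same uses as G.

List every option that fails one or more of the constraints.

A: no fish, gluten-free — valid
B: gluten-free, no sesame — OK
C: no tree nuts, no fish — OK
D: all constraints satisfied — valid
E: soybean and cane sugar etc. — none of it excluded — keep
F: no sesame, no fish — valid
G: egg and cane sugar etc. — none of it excluded — OK
H: every rule checks out — valid
I: has oats, so not gluten-free — no
J: every rule checks out — valid

I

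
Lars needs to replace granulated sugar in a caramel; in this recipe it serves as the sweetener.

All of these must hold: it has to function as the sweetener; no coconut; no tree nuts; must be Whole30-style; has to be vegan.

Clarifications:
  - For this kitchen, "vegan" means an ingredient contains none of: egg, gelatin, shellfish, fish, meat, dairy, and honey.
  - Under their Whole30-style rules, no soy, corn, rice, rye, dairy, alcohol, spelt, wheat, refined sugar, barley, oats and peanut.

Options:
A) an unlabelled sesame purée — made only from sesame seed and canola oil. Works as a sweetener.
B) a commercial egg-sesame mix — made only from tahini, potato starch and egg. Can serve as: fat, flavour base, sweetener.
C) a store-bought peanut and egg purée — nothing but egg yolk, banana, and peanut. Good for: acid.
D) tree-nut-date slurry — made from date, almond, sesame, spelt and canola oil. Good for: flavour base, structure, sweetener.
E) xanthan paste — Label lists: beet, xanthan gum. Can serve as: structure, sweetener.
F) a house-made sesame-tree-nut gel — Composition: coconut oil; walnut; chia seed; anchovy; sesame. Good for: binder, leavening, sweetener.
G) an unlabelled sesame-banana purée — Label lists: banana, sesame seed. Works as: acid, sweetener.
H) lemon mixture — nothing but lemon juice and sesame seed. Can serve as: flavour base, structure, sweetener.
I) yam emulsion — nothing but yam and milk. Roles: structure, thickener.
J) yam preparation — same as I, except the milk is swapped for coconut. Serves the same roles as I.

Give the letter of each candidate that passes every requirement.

A, E, G, H

A: works as a sweetener, vegan, no tree nuts — valid
B: has egg, so not vegan — reject
C: not usable as a sweetener; has egg yolk, so not vegan (and 1 more) — out
D: has spelt, so not Whole30-style; has almond, so not tree-nut-free — reject
E: only xanthan gum and beet; none excluded — valid
F: has anchovy, so not vegan; has walnut, so not tree-nut-free (and 1 more) — out
G: only sesame seed and banana; none excluded — keep
H: works as a sweetener, vegan, Whole30-style — OK
I: not usable as a sweetener; has milk, so not vegan (and 1 more) — no
J: not usable as a sweetener; has coconut, so not coconut-free — out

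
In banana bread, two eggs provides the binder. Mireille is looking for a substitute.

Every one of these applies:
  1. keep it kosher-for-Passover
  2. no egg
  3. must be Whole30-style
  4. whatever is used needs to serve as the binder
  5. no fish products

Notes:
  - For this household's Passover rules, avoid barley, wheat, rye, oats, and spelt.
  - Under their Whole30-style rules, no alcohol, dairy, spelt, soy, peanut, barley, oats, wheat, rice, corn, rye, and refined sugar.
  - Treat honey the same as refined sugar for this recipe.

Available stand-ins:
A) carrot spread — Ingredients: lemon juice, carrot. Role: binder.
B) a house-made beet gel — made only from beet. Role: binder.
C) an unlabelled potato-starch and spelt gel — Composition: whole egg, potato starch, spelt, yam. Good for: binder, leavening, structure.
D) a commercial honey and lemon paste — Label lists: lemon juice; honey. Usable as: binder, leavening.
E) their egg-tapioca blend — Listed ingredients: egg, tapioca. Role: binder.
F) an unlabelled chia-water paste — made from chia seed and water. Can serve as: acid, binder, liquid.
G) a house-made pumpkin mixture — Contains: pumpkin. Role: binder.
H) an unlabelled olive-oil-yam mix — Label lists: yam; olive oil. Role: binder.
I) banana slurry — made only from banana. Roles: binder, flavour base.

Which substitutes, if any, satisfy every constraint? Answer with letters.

A, B, F, G, H, I

A: nothing on the exclusion list — valid
B: kosher-for-Passover, no fish — keep
C: has spelt, so not kosher-for-Passover; has spelt, so not Whole30-style (and 1 more) — no
D: has honey, so not Whole30-style — out
E: has egg, so not egg-free — out
F: kosher-for-Passover, no fish — OK
G: all constraints satisfied — keep
H: nothing on the exclusion list — valid
I: works as a binder, Whole30-style, kosher-for-Passover — valid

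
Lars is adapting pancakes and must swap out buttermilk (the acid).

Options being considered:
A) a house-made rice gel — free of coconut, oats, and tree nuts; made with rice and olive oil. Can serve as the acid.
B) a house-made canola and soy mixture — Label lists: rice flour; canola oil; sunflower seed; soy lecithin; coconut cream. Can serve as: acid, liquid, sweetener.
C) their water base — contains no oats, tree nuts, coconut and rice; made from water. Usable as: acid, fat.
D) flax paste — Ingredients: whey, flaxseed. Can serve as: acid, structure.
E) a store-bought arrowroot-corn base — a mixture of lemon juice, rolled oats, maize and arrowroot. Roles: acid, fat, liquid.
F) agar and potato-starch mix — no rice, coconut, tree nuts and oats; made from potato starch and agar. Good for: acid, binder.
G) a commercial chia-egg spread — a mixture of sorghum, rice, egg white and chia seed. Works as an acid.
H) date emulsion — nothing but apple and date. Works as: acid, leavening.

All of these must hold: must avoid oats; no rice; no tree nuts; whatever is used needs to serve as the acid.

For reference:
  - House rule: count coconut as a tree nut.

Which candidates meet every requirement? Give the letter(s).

C, D, F, H

A: has rice, so not rice-free — reject
B: has rice flour, so not rice-free; has coconut cream, so not tree-nut-free — no
C: works as an acid, tree-nut-free, no rice — OK
D: tree-nut-free, no rice — OK
E: has rolled oats, so not oat-free — no
F: nothing on the exclusion list — OK
G: has rice, so not rice-free — out
H: only apple and date; none excluded — valid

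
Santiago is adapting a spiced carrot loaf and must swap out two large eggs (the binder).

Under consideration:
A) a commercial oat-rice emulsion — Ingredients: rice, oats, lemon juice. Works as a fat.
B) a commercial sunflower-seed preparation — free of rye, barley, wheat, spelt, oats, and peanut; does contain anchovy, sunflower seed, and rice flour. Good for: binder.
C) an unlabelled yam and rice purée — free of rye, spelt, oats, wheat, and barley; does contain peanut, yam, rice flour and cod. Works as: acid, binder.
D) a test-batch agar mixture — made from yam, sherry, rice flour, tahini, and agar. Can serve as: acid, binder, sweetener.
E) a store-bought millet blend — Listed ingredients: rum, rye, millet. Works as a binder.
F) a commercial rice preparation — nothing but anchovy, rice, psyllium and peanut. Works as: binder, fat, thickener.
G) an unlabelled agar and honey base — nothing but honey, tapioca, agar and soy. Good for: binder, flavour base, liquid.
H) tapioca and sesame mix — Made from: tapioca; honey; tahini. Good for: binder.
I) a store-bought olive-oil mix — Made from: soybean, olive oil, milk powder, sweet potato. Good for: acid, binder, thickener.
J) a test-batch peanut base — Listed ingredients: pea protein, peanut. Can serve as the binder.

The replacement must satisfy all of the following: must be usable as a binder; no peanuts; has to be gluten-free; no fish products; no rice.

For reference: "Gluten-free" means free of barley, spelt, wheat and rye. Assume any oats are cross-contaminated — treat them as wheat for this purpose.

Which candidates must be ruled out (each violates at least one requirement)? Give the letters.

A: not usable as a binder; has oats, so not gluten-free (and 1 more) — reject
B: has anchovy, so not fish-free; has rice flour, so not rice-free — out
C: has cod, so not fish-free; has peanut, so not peanut-free (and 1 more) — reject
D: has rice flour, so not rice-free — out
E: has rye, so not gluten-free — out
F: has anchovy, so not fish-free; has peanut, so not peanut-free (and 1 more) — no
G: no fish, no rice — keep
H: all constraints satisfied — OK
I: works as a binder, no rice, no fish — OK
J: has peanut, so not peanut-free — out

A, B, C, D, E, F, J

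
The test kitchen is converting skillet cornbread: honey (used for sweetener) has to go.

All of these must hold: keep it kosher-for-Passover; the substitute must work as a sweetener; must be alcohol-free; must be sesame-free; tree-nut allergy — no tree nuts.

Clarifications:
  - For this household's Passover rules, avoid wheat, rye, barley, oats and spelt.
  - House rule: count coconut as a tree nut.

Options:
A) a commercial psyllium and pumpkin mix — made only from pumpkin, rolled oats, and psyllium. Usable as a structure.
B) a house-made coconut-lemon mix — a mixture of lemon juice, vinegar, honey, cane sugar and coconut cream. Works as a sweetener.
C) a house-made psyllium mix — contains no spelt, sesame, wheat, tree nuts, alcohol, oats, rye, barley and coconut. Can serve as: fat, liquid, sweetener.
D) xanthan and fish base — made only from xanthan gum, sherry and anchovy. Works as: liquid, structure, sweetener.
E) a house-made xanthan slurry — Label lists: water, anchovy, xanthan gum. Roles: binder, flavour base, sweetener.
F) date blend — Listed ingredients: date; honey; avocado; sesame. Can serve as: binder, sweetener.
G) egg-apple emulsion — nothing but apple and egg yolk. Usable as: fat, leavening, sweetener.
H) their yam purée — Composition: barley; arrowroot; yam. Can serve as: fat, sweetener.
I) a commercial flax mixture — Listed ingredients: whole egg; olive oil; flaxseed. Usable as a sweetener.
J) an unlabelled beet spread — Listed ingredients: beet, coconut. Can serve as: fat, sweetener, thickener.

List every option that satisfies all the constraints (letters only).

A: not usable as a sweetener; has rolled oats, so not kosher-for-Passover — no
B: has coconut cream, so not tree-nut-free — no
C: works as a sweetener, tree-nut-free, no alcohol — keep
D: has sherry, so not alcohol-free — out
E: tree-nut-free, kosher-for-Passover — keep
F: has sesame, so not sesame-free — out
G: every rule checks out — keep
H: has barley, so not kosher-for-Passover — no
I: works as a sweetener, kosher-for-Passover, no alcohol — keep
J: has coconut, so not tree-nut-free — reject

C, E, G, I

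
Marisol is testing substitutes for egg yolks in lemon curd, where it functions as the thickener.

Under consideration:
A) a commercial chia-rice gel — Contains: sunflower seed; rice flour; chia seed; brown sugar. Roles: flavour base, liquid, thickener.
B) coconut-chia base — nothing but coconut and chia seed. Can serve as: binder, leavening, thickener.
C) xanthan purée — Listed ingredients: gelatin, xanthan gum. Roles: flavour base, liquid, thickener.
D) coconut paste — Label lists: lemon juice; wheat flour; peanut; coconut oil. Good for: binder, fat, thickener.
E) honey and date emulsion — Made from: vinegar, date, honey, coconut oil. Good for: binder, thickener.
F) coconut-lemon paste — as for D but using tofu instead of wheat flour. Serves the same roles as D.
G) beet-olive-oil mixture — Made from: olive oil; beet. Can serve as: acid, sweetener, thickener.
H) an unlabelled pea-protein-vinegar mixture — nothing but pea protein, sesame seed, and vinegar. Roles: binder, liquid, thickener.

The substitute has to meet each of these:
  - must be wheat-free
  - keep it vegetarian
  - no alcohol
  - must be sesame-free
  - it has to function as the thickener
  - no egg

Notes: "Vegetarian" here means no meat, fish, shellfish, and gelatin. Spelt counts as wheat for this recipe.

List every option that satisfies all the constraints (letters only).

A, B, E, F, G

A: nothing on the exclusion list — OK
B: only coconut and chia seed; none excluded — keep
C: has gelatin, so not vegetarian — out
D: has wheat flour, so not wheat-free — no
E: all constraints satisfied — keep
F: every rule checks out — keep
G: no alcohol, vegetarian — OK
H: has sesame seed, so not sesame-free — reject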